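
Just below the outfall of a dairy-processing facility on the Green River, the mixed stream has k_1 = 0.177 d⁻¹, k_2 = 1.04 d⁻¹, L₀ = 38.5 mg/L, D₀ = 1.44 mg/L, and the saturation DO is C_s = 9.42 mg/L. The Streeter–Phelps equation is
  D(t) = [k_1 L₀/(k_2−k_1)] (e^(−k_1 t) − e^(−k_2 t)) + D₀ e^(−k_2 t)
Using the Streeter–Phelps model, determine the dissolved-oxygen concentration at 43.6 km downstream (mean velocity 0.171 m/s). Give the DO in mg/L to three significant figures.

DO ≈ 5.04 mg/L

Travel time t = x/v = 43.6 km / (0.171 m/s) = 43600 m / 0.171 m/s = 255000 s = 2.951 d.
k_1 L₀/(k_2−k_1) = 0.177×38.5/(1.04−0.177) = 6.814/0.8630 = 7.896 mg/L.
e^(−k_1 t) = e^(−0.177×2.951) = 0.5931; e^(−k_2 t) = e^(−1.04×2.951) = 0.04646.
D = 7.896 × (0.5931 − 0.04646) + 1.44 × 0.04646 = 4.317 + 0.06691 = 4.384 mg/L.
DO = C_s − D = 9.42 − 4.384 = 5.036 mg/L.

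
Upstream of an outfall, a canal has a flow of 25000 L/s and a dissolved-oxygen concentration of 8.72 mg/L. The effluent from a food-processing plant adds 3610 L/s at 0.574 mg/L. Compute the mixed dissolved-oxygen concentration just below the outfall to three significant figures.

7.69 mg/L

Flow-weighted mixing: C = (Q_r C_r + Q_w C_w)/(Q_r + Q_w)
= (25000×8.72 + 3610×0.574)/(25000 + 3610) = 220100/28610 = 7.692 mg/L.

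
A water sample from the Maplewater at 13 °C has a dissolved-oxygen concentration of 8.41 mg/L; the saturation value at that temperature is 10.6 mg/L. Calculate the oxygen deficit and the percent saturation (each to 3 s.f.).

D = C_s − C = 10.6 − 8.41 = 2.19 mg/L.
% saturation = 8.41/10.6 × 100 = 79.3 %.

D ≈ 2.19 mg/L; 79.3 % saturation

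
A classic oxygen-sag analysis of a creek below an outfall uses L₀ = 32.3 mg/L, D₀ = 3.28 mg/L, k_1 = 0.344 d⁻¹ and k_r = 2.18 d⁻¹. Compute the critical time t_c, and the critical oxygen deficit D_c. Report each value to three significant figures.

t_c = [1/(k_r−k_1)] ln[(k_r/k_1)(1 − D₀(k_r−k_1)/(k_1 L₀))]
= [1/(2.18−0.344)] ln[(2.18/0.344)(1 − 3.28×1.836/(0.344×32.3))]
= (1/1.836) ln[6.337 × 0.4580] = 0.5447 × ln(2.903) = 0.5447 × 1.066 = 0.5804 d.
L(t_c) = L₀ e^(−k_1 t_c) = 32.3 × 0.8190 = 26.45 mg/L, and at the critical point k_r D_c = k_1 L, so D_c = (0.344/2.18) × 26.45 = 4.174 mg/L.

t_c ≈ 0.580 d; D_c ≈ 4.17 mg/L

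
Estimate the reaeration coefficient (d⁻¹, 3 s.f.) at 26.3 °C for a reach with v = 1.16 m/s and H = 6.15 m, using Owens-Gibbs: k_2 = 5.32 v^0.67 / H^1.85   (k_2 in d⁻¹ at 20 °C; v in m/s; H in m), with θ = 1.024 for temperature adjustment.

k_2(20) = 5.32 × 1.16^0.67 / 6.15^1.85 = 5.32 × 1.105 / 28.80 = 0.2040 d⁻¹.
k_2(26.3) = 0.2040 × 1.024^(26.3−20) = 0.2040 × 1.161 = 0.2369 d⁻¹.

k_2 ≈ 0.237 d⁻¹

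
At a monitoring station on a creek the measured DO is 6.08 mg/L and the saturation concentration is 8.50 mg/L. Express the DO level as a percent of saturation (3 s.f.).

% saturation = C/C_s × 100 = 6.08/8.50 × 100 = 71.5 %.

71.5 % saturation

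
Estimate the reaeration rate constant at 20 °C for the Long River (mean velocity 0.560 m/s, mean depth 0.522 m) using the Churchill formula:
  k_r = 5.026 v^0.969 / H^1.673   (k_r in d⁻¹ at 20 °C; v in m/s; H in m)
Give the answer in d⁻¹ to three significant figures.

k_r = 5.026 × 0.560^0.969 / 0.522^1.673 = 5.026 × 0.5702 / 0.3370 = 8.503 d⁻¹.

k_r ≈ 8.50 d⁻¹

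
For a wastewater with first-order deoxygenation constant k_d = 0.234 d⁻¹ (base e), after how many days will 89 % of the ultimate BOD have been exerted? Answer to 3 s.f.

t ≈ 9.43 d

y/L₀ = 1 − e^(−k_d t) = 0.89 ⇒ e^(−k_d t) = 0.110
t = −ln(0.110) / 0.234 = 2.207 / 0.234 = 9.433 d.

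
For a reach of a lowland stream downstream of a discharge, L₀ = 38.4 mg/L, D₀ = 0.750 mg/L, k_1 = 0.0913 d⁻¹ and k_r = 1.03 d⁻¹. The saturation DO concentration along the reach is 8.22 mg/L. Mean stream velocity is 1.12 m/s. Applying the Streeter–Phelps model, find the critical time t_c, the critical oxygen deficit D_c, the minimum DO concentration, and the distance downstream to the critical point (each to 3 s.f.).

t_c ≈ 2.34 d; D_c ≈ 2.75 mg/L; min DO ≈ 5.47 mg/L; x_c ≈ 227 km

t_c = [1/(k_r−k_1)] ln[(k_r/k_1)(1 − D₀(k_r−k_1)/(k_1 L₀))]
= [1/(1.03−0.0913)] ln[(1.03/0.0913)(1 − 0.750×0.9387/(0.0913×38.4))]
= (1/0.9387) ln[11.28 × 0.7992] = 1.065 × ln(9.016) = 1.065 × 2.199 = 2.343 d.
L(t_c) = L₀ e^(−k_1 t_c) = 38.4 × 0.8074 = 31.01 mg/L, and at the critical point k_r D_c = k_1 L, so D_c = (0.0913/1.03) × 31.01 = 2.748 mg/L.
Minimum DO = C_s − D_c = 8.22 − 2.748 = 5.472 mg/L.
x_c = v t_c = 1.12 m/s × 2.343 d × 86400 s/d = 226700 m ≈ 227 km.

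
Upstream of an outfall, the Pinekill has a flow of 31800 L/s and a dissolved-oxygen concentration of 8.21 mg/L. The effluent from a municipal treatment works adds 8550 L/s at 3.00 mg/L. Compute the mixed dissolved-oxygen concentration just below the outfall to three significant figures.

7.11 mg/L

Flow-weighted mixing: C = (Q_r C_r + Q_w C_w)/(Q_r + Q_w)
= (31800×8.21 + 8550×3.00)/(31800 + 8550) = 286700/40350 = 7.106 mg/L.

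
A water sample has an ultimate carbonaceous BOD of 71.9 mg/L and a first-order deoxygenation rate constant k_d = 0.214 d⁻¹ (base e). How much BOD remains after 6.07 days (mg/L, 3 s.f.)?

L_t = L₀ e^(−k_d t) = 71.9 × e^(−0.214×6.07) = 71.9 × 0.2728 = 19.62 mg/L.

L ≈ 19.6 mg/L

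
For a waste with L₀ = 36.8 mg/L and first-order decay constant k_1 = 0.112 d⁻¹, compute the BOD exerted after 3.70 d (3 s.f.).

y_t = L₀(1 − e^(−k_1 t)) = 36.8 × (1 − e^(−0.112×3.70))
= 36.8 × (1 − 0.6607) = 36.8 × 0.3393 = 12.48 mg/L.

y ≈ 12.5 mg/L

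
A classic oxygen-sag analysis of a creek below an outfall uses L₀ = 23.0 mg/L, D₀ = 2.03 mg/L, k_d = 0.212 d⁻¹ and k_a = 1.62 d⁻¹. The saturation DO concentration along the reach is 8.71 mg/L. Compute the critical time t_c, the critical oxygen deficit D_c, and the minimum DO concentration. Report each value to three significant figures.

t_c ≈ 0.818 d; D_c ≈ 2.53 mg/L; min DO ≈ 6.18 mg/L

With k_a/k_d = 7.642 and 1 − D₀(k_a−k_d)/(k_d L₀) = 0.4138,
t_c = ln(7.642 × 0.4138) / (1.62 − 0.212) = ln(3.162) / 1.408 = 1.151/1.408 = 0.8177 d.
L(t_c) = L₀ e^(−k_d t_c) = 23.0 × 0.8408 = 19.34 mg/L, and at the critical point k_a D_c = k_d L, so D_c = (0.212/1.62) × 19.34 = 2.531 mg/L.
Minimum DO = C_s − D_c = 8.71 − 2.531 = 6.179 mg/L.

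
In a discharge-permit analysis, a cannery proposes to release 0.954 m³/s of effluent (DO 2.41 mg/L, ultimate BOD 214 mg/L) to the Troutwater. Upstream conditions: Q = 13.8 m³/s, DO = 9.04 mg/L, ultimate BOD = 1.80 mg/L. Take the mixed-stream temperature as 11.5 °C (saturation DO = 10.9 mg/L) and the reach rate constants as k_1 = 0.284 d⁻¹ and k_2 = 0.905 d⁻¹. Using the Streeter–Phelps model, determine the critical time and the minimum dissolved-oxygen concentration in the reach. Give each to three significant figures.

t_c ≈ 1.24 d; minimum DO ≈ 7.47 mg/L

Mixed DO = (13.8×9.04 + 0.954×2.41)/(13.8+0.954) = 127.1/14.75 = 8.611 mg/L.
Mixed L₀ = (13.8×1.80 + 0.954×214)/(14.75) = 229.0/14.75 = 15.52 mg/L.
Initial deficit D₀ = C_s − DO₀ = 10.9 − 8.611 = 2.289 mg/L.
t_c = (1/0.6210) ln[(0.905/0.284)(1 − 2.289×0.6210/(0.284×15.52))] = 1.610 × ln(2.159) = 1.239 d.
D_c = (0.284/0.905) × 15.52 × e^(−0.284×1.239) = 0.3138 × 15.52 × 0.7033 = 3.425 mg/L.
Minimum DO = 10.9 − 3.425 = 7.475 mg/L.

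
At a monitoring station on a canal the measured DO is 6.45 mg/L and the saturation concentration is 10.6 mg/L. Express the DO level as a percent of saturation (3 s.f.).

60.8 % saturation

% saturation = C/C_s × 100 = 6.45/10.6 × 100 = 60.8 %.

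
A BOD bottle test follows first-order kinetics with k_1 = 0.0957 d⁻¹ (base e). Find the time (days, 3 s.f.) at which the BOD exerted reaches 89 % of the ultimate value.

y/L₀ = 1 − e^(−k_1 t) = 0.89 ⇒ e^(−k_1 t) = 0.110
t = −ln(0.110) / 0.0957 = 2.207 / 0.0957 = 23.06 d.

t ≈ 23.1 d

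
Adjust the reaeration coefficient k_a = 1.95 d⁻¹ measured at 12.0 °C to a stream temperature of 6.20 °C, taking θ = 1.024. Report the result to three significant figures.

k_a(T₂) = k_a(T₁) · θ^(T₂−T₁) = 1.95 × 1.024^(6.20−12.0)
= 1.95 × 1.024^-5.80 = 1.95 × 0.8715 = 1.699 d⁻¹.

k_a ≈ 1.70 d⁻¹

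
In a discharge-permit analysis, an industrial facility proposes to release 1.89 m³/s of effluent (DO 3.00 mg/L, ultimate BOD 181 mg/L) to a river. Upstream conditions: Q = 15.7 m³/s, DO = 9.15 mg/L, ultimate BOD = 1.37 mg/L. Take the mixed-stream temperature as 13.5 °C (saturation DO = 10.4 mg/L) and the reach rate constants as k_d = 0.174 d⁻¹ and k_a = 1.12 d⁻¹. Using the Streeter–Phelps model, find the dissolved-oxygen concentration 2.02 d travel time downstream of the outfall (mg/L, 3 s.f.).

Mixed DO = (15.7×9.15 + 1.89×3.00)/(15.7+1.89) = 149.3/17.59 = 8.489 mg/L.
Mixed L₀ = (15.7×1.37 + 1.89×181)/(17.59) = 363.6/17.59 = 20.67 mg/L.
Initial deficit D₀ = C_s − DO₀ = 10.4 − 8.489 = 1.911 mg/L.
D(2.02) = [0.174×20.67/(1.12−0.174)](e^(−0.174×2.02) − e^(−1.12×2.02)) + 1.911 e^(−1.12×2.02)
= 3.802 × (0.7036 − 0.1041) + 1.911 × 0.1041 = 2.478 mg/L.
DO = 10.4 − 2.478 = 7.922 mg/L.

DO ≈ 7.92 mg/L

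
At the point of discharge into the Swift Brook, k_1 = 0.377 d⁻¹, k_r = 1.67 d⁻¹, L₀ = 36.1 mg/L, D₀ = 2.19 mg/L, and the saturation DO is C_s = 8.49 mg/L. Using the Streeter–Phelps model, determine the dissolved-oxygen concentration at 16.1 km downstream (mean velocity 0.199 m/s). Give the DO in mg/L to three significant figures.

Travel time t = x/v = 16.1 km / (0.199 m/s) = 16100 m / 0.199 m/s = 80900 s = 0.9364 d.
k_1 L₀/(k_r−k_1) = 0.377×36.1/(1.67−0.377) = 13.61/1.293 = 10.53 mg/L.
e^(−k_1 t) = e^(−0.377×0.9364) = 0.7026; e^(−k_r t) = e^(−1.67×0.9364) = 0.2093.
D = 10.53 × (0.7026 − 0.2093) + 2.19 × 0.2093 = 5.191 + 0.4585 = 5.650 mg/L.
DO = C_s − D = 8.49 − 5.650 = 2.840 mg/L.

DO ≈ 2.84 mg/L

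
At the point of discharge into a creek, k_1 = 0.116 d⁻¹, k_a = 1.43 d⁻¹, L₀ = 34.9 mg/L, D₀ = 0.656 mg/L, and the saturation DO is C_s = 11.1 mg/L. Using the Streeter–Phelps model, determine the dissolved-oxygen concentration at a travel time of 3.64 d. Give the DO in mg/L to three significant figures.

k_1 L₀/(k_a−k_1) = 0.116×34.9/(1.43−0.116) = 4.048/1.314 = 3.081 mg/L.
e^(−k_1 t) = e^(−0.116×3.640) = 0.6556; e^(−k_a t) = e^(−1.43×3.640) = 0.005488.
D = 3.081 × (0.6556 − 0.005488) + 0.656 × 0.005488 = 2.003 + 0.003600 = 2.007 mg/L.
DO = C_s − D = 11.1 − 2.007 = 9.093 mg/L.

DO ≈ 9.09 mg/L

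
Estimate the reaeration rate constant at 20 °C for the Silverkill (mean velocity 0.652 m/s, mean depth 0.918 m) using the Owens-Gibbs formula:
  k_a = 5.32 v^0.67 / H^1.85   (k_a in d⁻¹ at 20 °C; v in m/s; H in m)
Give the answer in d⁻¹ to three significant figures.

k_a ≈ 4.68 d⁻¹

k_a = 5.32 × 0.652^0.67 / 0.918^1.85 = 5.32 × 0.7508 / 0.8536 = 4.679 d⁻¹.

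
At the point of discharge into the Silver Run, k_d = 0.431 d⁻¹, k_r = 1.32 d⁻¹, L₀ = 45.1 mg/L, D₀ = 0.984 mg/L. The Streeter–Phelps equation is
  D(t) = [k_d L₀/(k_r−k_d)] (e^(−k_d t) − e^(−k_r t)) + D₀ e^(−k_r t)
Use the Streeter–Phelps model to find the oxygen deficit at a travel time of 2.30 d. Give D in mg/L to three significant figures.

k_d L₀/(k_r−k_d) = 0.431×45.1/(1.32−0.431) = 19.44/0.8890 = 21.87 mg/L.
e^(−k_d t) = e^(−0.431×2.300) = 0.3711; e^(−k_r t) = e^(−1.32×2.300) = 0.04803.
D = 21.87 × (0.3711 − 0.04803) + 0.984 × 0.04803 = 7.064 + 0.04726 = 7.111 mg/L.

D ≈ 7.11 mg/L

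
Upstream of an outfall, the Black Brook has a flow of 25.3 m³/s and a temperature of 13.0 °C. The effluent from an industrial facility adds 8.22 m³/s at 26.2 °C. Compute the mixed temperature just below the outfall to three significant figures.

Flow-weighted mixing: C = (Q_r C_r + Q_w C_w)/(Q_r + Q_w)
= (25.3×13.0 + 8.22×26.2)/(25.3 + 8.22) = 544.3/33.52 = 16.24 °C.

16.2 °C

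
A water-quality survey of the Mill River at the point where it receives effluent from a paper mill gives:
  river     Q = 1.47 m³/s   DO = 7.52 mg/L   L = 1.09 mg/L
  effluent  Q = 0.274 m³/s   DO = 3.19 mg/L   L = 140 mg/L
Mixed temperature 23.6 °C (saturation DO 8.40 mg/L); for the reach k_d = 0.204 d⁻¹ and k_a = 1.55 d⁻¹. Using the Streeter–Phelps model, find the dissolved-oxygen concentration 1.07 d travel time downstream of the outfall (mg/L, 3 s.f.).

DO ≈ 5.97 mg/L

Mixed DO = (1.47×7.52 + 0.274×3.19)/(1.47+0.274) = 11.93/1.744 = 6.840 mg/L.
Mixed L₀ = (1.47×1.09 + 0.274×140)/(1.744) = 39.96/1.744 = 22.91 mg/L.
Initial deficit D₀ = C_s − DO₀ = 8.40 − 6.840 = 1.560 mg/L.
D(1.07) = [0.204×22.91/(1.55−0.204)](e^(−0.204×1.07) − e^(−1.55×1.07)) + 1.560 e^(−1.55×1.07)
= 3.473 × (0.8039 − 0.1904) + 1.560 × 0.1904 = 2.428 mg/L.
DO = 8.40 − 2.428 = 5.972 mg/L.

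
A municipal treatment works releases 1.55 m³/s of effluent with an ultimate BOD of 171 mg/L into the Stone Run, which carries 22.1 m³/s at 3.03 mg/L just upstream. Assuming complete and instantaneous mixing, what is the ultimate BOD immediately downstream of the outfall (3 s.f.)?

14.0 mg/L

Flow-weighted mixing: C = (Q_r C_r + Q_w C_w)/(Q_r + Q_w)
= (22.1×3.03 + 1.55×171)/(22.1 + 1.55) = 332.0/23.65 = 14.04 mg/L.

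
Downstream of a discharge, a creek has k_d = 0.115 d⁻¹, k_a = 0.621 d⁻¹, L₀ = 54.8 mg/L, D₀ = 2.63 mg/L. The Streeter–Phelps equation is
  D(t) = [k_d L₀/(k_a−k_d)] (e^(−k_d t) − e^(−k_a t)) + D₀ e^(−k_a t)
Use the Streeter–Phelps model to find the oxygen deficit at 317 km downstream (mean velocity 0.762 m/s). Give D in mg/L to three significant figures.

D ≈ 6.66 mg/L

Travel time t = x/v = 317 km / (0.762 m/s) = 317000 m / 0.762 m/s = 416000 s = 4.815 d.
k_d L₀/(k_a−k_d) = 0.115×54.8/(0.621−0.115) = 6.302/0.5060 = 12.45 mg/L.
e^(−k_d t) = e^(−0.115×4.815) = 0.5748; e^(−k_a t) = e^(−0.621×4.815) = 0.05028.
D = 12.45 × (0.5748 − 0.05028) + 2.63 × 0.05028 = 6.533 + 0.1322 = 6.665 mg/L.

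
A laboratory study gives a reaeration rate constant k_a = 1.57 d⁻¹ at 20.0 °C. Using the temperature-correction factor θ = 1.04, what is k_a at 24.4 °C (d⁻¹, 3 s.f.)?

k_a ≈ 1.87 d⁻¹

k_a(T₂) = k_a(T₁) · θ^(T₂−T₁) = 1.57 × 1.04^(24.4−20.0)
= 1.57 × 1.04^4.40 = 1.57 × 1.188 = 1.866 d⁻¹.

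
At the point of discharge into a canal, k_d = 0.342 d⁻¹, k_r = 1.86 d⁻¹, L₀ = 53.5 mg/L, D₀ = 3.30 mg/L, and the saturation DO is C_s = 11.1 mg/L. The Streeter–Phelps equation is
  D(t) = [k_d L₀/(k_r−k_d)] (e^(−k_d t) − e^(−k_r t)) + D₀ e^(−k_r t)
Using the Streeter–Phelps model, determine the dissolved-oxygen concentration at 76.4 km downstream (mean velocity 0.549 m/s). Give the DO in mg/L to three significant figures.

Travel time t = x/v = 76.4 km / (0.549 m/s) = 76400 m / 0.549 m/s = 139200 s = 1.611 d.
k_d L₀/(k_r−k_d) = 0.342×53.5/(1.86−0.342) = 18.30/1.518 = 12.05 mg/L.
e^(−k_d t) = e^(−0.342×1.611) = 0.5765; e^(−k_r t) = e^(−1.86×1.611) = 0.04999.
D = 12.05 × (0.5765 − 0.04999) + 3.30 × 0.04999 = 6.346 + 0.1650 = 6.511 mg/L.
DO = C_s − D = 11.1 − 6.511 = 4.589 mg/L.

DO ≈ 4.59 mg/L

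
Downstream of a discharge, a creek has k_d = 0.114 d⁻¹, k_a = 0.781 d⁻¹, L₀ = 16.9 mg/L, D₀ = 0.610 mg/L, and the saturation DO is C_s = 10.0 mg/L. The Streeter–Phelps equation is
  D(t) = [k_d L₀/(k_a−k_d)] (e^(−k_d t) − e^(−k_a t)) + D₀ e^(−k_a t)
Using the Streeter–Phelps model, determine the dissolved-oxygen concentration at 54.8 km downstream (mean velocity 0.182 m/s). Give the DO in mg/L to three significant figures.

DO ≈ 8.21 mg/L

Travel time t = x/v = 54.8 km / (0.182 m/s) = 54800 m / 0.182 m/s = 301100 s = 3.485 d.
k_d L₀/(k_a−k_d) = 0.114×16.9/(0.781−0.114) = 1.927/0.6670 = 2.888 mg/L.
e^(−k_d t) = e^(−0.114×3.485) = 0.6721; e^(−k_a t) = e^(−0.781×3.485) = 0.06576.
D = 2.888 × (0.6721 − 0.06576) + 0.610 × 0.06576 = 1.752 + 0.04011 = 1.792 mg/L.
DO = C_s − D = 10.0 − 1.792 = 8.208 mg/L.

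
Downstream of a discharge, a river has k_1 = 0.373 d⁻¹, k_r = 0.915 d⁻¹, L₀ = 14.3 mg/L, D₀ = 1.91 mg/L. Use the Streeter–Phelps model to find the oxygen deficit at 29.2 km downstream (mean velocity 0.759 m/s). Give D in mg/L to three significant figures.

D ≈ 3.06 mg/L

Travel time t = x/v = 29.2 km / (0.759 m/s) = 29200 m / 0.759 m/s = 38470 s = 0.4453 d.
k_1 L₀/(k_r−k_1) = 0.373×14.3/(0.915−0.373) = 5.334/0.5420 = 9.841 mg/L.
e^(−k_1 t) = e^(−0.373×0.4453) = 0.8470; e^(−k_r t) = e^(−0.915×0.4453) = 0.6654.
D = 9.841 × (0.8470 − 0.6654) + 1.91 × 0.6654 = 1.787 + 1.271 = 3.058 mg/L.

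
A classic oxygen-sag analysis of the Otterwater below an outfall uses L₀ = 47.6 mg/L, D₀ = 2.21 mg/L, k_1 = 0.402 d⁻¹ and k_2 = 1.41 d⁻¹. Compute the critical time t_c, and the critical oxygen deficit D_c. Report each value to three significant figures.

t_c ≈ 1.12 d; D_c ≈ 8.64 mg/L

At the critical point dD/dt = 0, so k_1 L₀ e^(−k_1 t) = k_2 D. Substituting D(t) from the Streeter–Phelps equation and solving for t gives
t_c = ln[(k_2/k_1)(1 − D₀(k_2−k_1)/(k_1 L₀))] / (k_2−k_1).
Here k_2−k_1 = 1.008 d⁻¹ and 1 − D₀(k_2−k_1)/(k_1 L₀) = 1 − 2.21×1.008/(0.402×47.6) = 0.8836, so
t_c = ln(3.507 × 0.8836) / 1.008 = 1.131 / 1.008 = 1.122 d.
L(t_c) = L₀ e^(−k_1 t_c) = 47.6 × 0.6369 = 30.32 mg/L, and at the critical point k_2 D_c = k_1 L, so D_c = (0.402/1.41) × 30.32 = 8.644 mg/L.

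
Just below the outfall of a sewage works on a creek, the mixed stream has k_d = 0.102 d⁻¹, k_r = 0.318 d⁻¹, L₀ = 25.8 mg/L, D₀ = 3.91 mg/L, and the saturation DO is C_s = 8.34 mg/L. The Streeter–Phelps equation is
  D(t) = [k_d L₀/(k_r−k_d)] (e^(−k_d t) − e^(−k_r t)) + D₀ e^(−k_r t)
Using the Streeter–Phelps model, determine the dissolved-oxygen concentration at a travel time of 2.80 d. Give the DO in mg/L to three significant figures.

DO ≈ 2.58 mg/L

k_d L₀/(k_r−k_d) = 0.102×25.8/(0.318−0.102) = 2.632/0.2160 = 12.18 mg/L.
e^(−k_d t) = e^(−0.102×2.800) = 0.7516; e^(−k_r t) = e^(−0.318×2.800) = 0.4105.
D = 12.18 × (0.7516 − 0.4105) + 3.91 × 0.4105 = 4.155 + 1.605 = 5.760 mg/L.
DO = C_s − D = 8.34 − 5.760 = 2.580 mg/L.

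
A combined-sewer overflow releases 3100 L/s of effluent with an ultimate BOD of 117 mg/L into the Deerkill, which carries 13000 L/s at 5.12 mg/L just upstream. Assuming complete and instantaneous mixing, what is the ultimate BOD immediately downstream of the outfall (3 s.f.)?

26.7 mg/L

Flow-weighted mixing: C = (Q_r C_r + Q_w C_w)/(Q_r + Q_w)
= (13000×5.12 + 3100×117)/(13000 + 3100) = 429300/16100 = 26.66 mg/L.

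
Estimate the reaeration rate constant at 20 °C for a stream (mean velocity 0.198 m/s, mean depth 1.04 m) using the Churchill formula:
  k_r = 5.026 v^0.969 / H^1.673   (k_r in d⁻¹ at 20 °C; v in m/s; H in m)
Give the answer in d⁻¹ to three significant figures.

k_r = 5.026 × 0.198^0.969 / 1.04^1.673 = 5.026 × 0.2082 / 1.068 = 0.9799 d⁻¹.

k_r ≈ 0.980 d⁻¹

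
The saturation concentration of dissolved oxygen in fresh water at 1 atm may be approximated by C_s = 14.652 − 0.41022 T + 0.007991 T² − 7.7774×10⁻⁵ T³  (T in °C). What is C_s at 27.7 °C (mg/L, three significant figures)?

C_s = 14.652 − 0.41022×27.7 + 0.007991×27.7² − 7.7774×10⁻⁵×27.7³ = 7.767 mg/L.

C_s ≈ 7.77 mg/L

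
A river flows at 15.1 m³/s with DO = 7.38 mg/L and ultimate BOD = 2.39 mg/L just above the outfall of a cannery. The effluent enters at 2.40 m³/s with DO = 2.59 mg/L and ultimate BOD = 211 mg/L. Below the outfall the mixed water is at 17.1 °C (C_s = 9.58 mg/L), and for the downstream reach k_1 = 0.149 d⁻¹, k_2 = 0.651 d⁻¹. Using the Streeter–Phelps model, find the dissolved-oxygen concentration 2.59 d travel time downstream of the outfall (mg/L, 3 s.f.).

Mixed DO = (15.1×7.38 + 2.40×2.59)/(15.1+2.40) = 117.7/17.50 = 6.723 mg/L.
Mixed L₀ = (15.1×2.39 + 2.40×211)/(17.50) = 542.5/17.50 = 31.00 mg/L.
Initial deficit D₀ = C_s − DO₀ = 9.58 − 6.723 = 2.857 mg/L.
D(2.59) = [0.149×31.00/(0.651−0.149)](e^(−0.149×2.59) − e^(−0.651×2.59)) + 2.857 e^(−0.651×2.59)
= 9.201 × (0.6798 − 0.1852) + 2.857 × 0.1852 = 5.080 mg/L.
DO = 9.58 − 5.080 = 4.500 mg/L.

DO ≈ 4.50 mg/L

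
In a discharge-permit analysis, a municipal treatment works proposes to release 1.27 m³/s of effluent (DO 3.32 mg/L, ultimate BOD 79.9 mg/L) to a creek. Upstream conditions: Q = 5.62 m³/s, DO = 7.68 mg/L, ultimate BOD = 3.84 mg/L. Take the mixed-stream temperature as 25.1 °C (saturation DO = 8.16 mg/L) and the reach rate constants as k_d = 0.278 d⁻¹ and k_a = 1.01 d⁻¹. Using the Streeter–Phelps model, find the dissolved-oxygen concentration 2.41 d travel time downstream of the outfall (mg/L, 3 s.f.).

Mixed DO = (5.62×7.68 + 1.27×3.32)/(5.62+1.27) = 47.38/6.890 = 6.876 mg/L.
Mixed L₀ = (5.62×3.84 + 1.27×79.9)/(6.890) = 123.1/6.890 = 17.86 mg/L.
Initial deficit D₀ = C_s − DO₀ = 8.16 − 6.876 = 1.284 mg/L.
D(2.41) = [0.278×17.86/(1.01−0.278)](e^(−0.278×2.41) − e^(−1.01×2.41)) + 1.284 e^(−1.01×2.41)
= 6.783 × (0.5117 − 0.08768) + 1.284 × 0.08768 = 2.989 mg/L.
DO = 8.16 − 2.989 = 5.171 mg/L.

DO ≈ 5.17 mg/L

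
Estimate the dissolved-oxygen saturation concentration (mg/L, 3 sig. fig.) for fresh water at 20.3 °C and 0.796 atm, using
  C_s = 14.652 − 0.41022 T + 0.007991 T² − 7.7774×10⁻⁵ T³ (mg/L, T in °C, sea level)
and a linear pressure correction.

C_s ≈ 7.14 mg/L

At sea level: C_s = 14.652 − 0.41022×20.3 + 0.007991×20.3² − 7.7774×10⁻⁵×20.3³ = 8.967 mg/L.
Pressure correction: C_s' = 8.967 × 0.796 = 7.138 mg/L.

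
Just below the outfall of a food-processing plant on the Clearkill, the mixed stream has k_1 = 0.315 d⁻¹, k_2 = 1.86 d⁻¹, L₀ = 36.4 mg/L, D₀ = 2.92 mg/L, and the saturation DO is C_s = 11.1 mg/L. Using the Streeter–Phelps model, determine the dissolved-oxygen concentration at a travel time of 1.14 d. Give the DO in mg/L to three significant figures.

DO ≈ 6.46 mg/L

k_1 L₀/(k_2−k_1) = 0.315×36.4/(1.86−0.315) = 11.47/1.545 = 7.421 mg/L.
e^(−k_1 t) = e^(−0.315×1.140) = 0.6983; e^(−k_2 t) = e^(−1.86×1.140) = 0.1200.
D = 7.421 × (0.6983 − 0.1200) + 2.92 × 0.1200 = 4.292 + 0.3504 = 4.642 mg/L.
DO = C_s − D = 11.1 − 4.642 = 6.458 mg/L.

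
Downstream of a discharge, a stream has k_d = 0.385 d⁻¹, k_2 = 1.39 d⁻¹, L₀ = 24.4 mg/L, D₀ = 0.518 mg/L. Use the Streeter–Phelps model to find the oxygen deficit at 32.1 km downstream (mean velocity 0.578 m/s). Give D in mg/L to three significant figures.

Travel time t = x/v = 32.1 km / (0.578 m/s) = 32100 m / 0.578 m/s = 55540 s = 0.6428 d.
k_d L₀/(k_2−k_d) = 0.385×24.4/(1.39−0.385) = 9.394/1.005 = 9.347 mg/L.
e^(−k_d t) = e^(−0.385×0.6428) = 0.7808; e^(−k_2 t) = e^(−1.39×0.6428) = 0.4092.
D = 9.347 × (0.7808 − 0.4092) + 0.518 × 0.4092 = 3.473 + 0.2120 = 3.685 mg/L.

D ≈ 3.68 mg/L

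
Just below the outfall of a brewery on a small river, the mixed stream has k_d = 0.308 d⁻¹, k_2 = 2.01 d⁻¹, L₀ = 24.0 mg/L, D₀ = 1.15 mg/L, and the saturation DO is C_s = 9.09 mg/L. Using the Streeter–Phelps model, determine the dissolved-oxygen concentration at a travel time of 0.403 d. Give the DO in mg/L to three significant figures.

k_d L₀/(k_2−k_d) = 0.308×24.0/(2.01−0.308) = 7.392/1.702 = 4.343 mg/L.
e^(−k_d t) = e^(−0.308×0.4030) = 0.8833; e^(−k_2 t) = e^(−2.01×0.4030) = 0.4448.
D = 4.343 × (0.8833 − 0.4448) + 1.15 × 0.4448 = 1.904 + 0.5116 = 2.416 mg/L.
DO = C_s − D = 9.09 − 2.416 = 6.674 mg/L.

DO ≈ 6.67 mg/L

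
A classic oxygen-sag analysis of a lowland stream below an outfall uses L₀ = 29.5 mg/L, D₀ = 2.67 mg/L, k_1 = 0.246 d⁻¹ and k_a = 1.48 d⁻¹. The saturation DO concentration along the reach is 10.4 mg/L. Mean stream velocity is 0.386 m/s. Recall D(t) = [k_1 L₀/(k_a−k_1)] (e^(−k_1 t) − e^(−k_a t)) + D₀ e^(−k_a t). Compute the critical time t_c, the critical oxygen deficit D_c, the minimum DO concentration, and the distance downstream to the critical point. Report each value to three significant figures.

At the critical point dD/dt = 0, so k_1 L₀ e^(−k_1 t) = k_a D. Substituting D(t) from the Streeter–Phelps equation and solving for t gives
t_c = ln[(k_a/k_1)(1 − D₀(k_a−k_1)/(k_1 L₀))] / (k_a−k_1).
Here k_a−k_1 = 1.234 d⁻¹ and 1 − D₀(k_a−k_1)/(k_1 L₀) = 1 − 2.67×1.234/(0.246×29.5) = 0.5460, so
t_c = ln(6.016 × 0.5460) / 1.234 = 1.189 / 1.234 = 0.9638 d.
D_c = (k_1/k_a) L₀ e^(−k_1 t_c) = (0.246/1.48) × 29.5 × e^(−0.246×0.9638) = 0.1662 × 29.5 × 0.7889 = 3.868 mg/L.
Minimum DO = C_s − D_c = 10.4 − 3.868 = 6.532 mg/L.
x_c = v t_c = 0.386 m/s × 0.9638 d × 86400 s/d = 32140 m ≈ 32.1 km.

t_c ≈ 0.964 d; D_c ≈ 3.87 mg/L; min DO ≈ 6.53 mg/L; x_c ≈ 32.1 km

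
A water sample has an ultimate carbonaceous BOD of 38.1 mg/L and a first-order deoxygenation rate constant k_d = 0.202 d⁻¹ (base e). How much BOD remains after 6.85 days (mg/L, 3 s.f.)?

L ≈ 9.55 mg/L

L_t = L₀ e^(−k_d t) = 38.1 × e^(−0.202×6.85) = 38.1 × 0.2506 = 9.550 mg/L.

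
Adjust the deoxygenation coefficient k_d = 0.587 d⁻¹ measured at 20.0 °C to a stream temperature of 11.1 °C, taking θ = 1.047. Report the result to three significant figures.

k_d ≈ 0.390 d⁻¹

k_d(T₂) = k_d(T₁) · θ^(T₂−T₁) = 0.587 × 1.047^(11.1−20.0)
= 0.587 × 1.047^-8.90 = 0.587 × 0.6645 = 0.3900 d⁻¹.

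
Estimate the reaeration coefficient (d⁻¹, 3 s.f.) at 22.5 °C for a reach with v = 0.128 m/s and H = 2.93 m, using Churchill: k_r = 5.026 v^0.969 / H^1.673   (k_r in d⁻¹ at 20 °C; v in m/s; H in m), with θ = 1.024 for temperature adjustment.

k_r ≈ 0.120 d⁻¹

k_r(20) = 5.026 × 0.128^0.969 / 2.93^1.673 = 5.026 × 0.1364 / 6.040 = 0.1135 d⁻¹.
k_r(22.5) = 0.1135 × 1.024^(22.5−20) = 0.1135 × 1.061 = 0.1204 d⁻¹.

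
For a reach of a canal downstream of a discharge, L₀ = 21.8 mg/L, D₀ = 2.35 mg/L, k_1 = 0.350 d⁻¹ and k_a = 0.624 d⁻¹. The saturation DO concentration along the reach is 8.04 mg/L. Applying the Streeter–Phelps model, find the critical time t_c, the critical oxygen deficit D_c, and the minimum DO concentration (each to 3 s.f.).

At the critical point dD/dt = 0, so k_1 L₀ e^(−k_1 t) = k_a D. Substituting D(t) from the Streeter–Phelps equation and solving for t gives
t_c = ln[(k_a/k_1)(1 − D₀(k_a−k_1)/(k_1 L₀))] / (k_a−k_1).
Here k_a−k_1 = 0.2740 d⁻¹ and 1 − D₀(k_a−k_1)/(k_1 L₀) = 1 − 2.35×0.2740/(0.350×21.8) = 0.9156, so
t_c = ln(1.783 × 0.9156) / 0.2740 = 0.4901 / 0.2740 = 1.789 d.
L(t_c) = L₀ e^(−k_1 t_c) = 21.8 × 0.5347 = 11.66 mg/L, and at the critical point k_a D_c = k_1 L, so D_c = (0.350/0.624) × 11.66 = 6.539 mg/L.
Minimum DO = C_s − D_c = 8.04 − 6.539 = 1.501 mg/L.

t_c ≈ 1.79 d; D_c ≈ 6.54 mg/L; min DO ≈ 1.50 mg/L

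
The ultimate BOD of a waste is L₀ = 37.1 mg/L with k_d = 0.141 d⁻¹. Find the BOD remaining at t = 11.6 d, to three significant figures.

L_t = L₀ e^(−k_d t) = 37.1 × e^(−0.141×11.6) = 37.1 × 0.1948 = 7.228 mg/L.

L ≈ 7.23 mg/L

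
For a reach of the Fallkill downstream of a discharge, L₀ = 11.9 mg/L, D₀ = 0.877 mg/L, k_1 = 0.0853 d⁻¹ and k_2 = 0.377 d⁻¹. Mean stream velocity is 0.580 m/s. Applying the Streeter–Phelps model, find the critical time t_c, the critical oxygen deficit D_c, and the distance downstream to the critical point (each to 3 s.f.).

t_c = [1/(k_2−k_1)] ln[(k_2/k_1)(1 − D₀(k_2−k_1)/(k_1 L₀))]
= [1/(0.377−0.0853)] ln[(0.377/0.0853)(1 − 0.877×0.2917/(0.0853×11.9))]
= (1/0.2917) ln[4.420 × 0.7480] = 3.428 × ln(3.306) = 3.428 × 1.196 = 4.099 d.
D_c = (k_1/k_2) L₀ e^(−k_1 t_c) = (0.0853/0.377) × 11.9 × e^(−0.0853×4.099) = 0.2263 × 11.9 × 0.7049 = 1.898 mg/L.
x_c = v t_c = 0.580 m/s × 4.099 d × 86400 s/d = 205400 m ≈ 205 km.

t_c ≈ 4.10 d; D_c ≈ 1.90 mg/L; x_c ≈ 205 km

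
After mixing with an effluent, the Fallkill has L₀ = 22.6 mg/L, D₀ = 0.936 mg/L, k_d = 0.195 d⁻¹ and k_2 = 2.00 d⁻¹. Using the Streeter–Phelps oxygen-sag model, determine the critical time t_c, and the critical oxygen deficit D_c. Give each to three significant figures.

t_c ≈ 1.02 d; D_c ≈ 1.81 mg/L

With k_2/k_d = 10.26 and 1 − D₀(k_2−k_d)/(k_d L₀) = 0.6166,
t_c = ln(10.26 × 0.6166) / (2.00 − 0.195) = ln(6.324) / 1.805 = 1.844/1.805 = 1.022 d.
L(t_c) = L₀ e^(−k_d t_c) = 22.6 × 0.8193 = 18.52 mg/L, and at the critical point k_2 D_c = k_d L, so D_c = (0.195/2.00) × 18.52 = 1.805 mg/L.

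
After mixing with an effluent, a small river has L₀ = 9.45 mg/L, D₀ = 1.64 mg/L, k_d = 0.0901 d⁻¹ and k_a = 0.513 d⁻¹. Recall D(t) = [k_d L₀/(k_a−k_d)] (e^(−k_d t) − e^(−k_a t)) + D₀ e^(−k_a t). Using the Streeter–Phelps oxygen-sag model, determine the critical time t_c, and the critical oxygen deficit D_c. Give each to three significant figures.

With k_a/k_d = 5.694 and 1 − D₀(k_a−k_d)/(k_d L₀) = 0.1854,
t_c = ln(5.694 × 0.1854) / (0.513 − 0.0901) = ln(1.056) / 0.4229 = 0.05431/0.4229 = 0.1284 d.
L(t_c) = L₀ e^(−k_d t_c) = 9.45 × 0.9885 = 9.341 mg/L, and at the critical point k_a D_c = k_d L, so D_c = (0.0901/0.513) × 9.341 = 1.641 mg/L.

t_c ≈ 0.128 d; D_c ≈ 1.64 mg/L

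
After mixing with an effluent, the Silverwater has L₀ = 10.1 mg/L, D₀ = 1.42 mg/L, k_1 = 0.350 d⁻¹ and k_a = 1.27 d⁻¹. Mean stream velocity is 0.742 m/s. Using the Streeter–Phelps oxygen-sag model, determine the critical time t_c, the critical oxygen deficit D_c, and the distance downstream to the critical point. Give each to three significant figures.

t_c ≈ 0.899 d; D_c ≈ 2.03 mg/L; x_c ≈ 57.7 km

With k_a/k_1 = 3.629 and 1 − D₀(k_a−k_1)/(k_1 L₀) = 0.6304,
t_c = ln(3.629 × 0.6304) / (1.27 − 0.350) = ln(2.288) / 0.9200 = 0.8275/0.9200 = 0.8995 d.
L(t_c) = L₀ e^(−k_1 t_c) = 10.1 × 0.7299 = 7.372 mg/L, and at the critical point k_a D_c = k_1 L, so D_c = (0.350/1.27) × 7.372 = 2.032 mg/L.
x_c = v t_c = 0.742 m/s × 0.8995 d × 86400 s/d = 57660 m ≈ 57.7 km.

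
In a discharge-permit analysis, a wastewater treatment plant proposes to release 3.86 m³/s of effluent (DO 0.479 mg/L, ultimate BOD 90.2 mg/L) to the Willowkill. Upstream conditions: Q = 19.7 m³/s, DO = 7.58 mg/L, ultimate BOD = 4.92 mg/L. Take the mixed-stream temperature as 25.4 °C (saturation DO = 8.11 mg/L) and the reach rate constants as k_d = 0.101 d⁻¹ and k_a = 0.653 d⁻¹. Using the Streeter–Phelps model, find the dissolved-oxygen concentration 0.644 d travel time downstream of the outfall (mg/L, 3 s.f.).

DO ≈ 6.03 mg/L

Mixed DO = (19.7×7.58 + 3.86×0.479)/(19.7+3.86) = 151.2/23.56 = 6.417 mg/L.
Mixed L₀ = (19.7×4.92 + 3.86×90.2)/(23.56) = 445.1/23.56 = 18.89 mg/L.
Initial deficit D₀ = C_s − DO₀ = 8.11 − 6.417 = 1.693 mg/L.
D(0.644) = [0.101×18.89/(0.653−0.101)](e^(−0.101×0.644) − e^(−0.653×0.644)) + 1.693 e^(−0.653×0.644)
= 3.457 × (0.9370 − 0.6567) + 1.693 × 0.6567 = 2.081 mg/L.
DO = 8.11 − 2.081 = 6.029 mg/L.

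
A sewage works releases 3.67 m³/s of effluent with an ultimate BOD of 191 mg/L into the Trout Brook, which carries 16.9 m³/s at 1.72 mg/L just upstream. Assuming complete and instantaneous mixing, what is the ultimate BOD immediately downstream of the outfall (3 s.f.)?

35.5 mg/L

Flow-weighted mixing: C = (Q_r C_r + Q_w C_w)/(Q_r + Q_w)
= (16.9×1.72 + 3.67×191)/(16.9 + 3.67) = 730.0/20.57 = 35.49 mg/L.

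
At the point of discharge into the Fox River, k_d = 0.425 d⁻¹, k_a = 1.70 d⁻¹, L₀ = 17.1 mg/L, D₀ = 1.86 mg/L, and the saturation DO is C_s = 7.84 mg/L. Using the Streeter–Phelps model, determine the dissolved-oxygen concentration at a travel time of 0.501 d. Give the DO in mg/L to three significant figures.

k_d L₀/(k_a−k_d) = 0.425×17.1/(1.70−0.425) = 7.268/1.275 = 5.700 mg/L.
e^(−k_d t) = e^(−0.425×0.5010) = 0.8082; e^(−k_a t) = e^(−1.70×0.5010) = 0.4267.
D = 5.700 × (0.8082 − 0.4267) + 1.86 × 0.4267 = 2.175 + 0.7936 = 2.968 mg/L.
DO = C_s − D = 7.84 − 2.968 = 4.872 mg/L.

DO ≈ 4.87 mg/L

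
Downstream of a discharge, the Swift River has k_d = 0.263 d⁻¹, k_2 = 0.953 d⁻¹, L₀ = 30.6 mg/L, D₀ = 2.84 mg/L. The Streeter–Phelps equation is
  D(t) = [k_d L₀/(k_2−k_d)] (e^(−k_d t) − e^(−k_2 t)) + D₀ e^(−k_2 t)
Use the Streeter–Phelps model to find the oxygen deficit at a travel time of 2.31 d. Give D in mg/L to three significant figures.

D ≈ 5.38 mg/L

k_d L₀/(k_2−k_d) = 0.263×30.6/(0.953−0.263) = 8.048/0.6900 = 11.66 mg/L.
e^(−k_d t) = e^(−0.263×2.310) = 0.5447; e^(−k_2 t) = e^(−0.953×2.310) = 0.1106.
D = 11.66 × (0.5447 − 0.1106) + 2.84 × 0.1106 = 5.063 + 0.3142 = 5.377 mg/L.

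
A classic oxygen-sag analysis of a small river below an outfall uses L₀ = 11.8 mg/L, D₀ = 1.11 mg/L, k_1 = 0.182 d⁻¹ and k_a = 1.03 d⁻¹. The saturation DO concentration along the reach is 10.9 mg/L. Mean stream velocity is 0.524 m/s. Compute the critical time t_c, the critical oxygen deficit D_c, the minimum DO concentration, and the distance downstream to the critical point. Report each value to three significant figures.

t_c ≈ 1.36 d; D_c ≈ 1.63 mg/L; min DO ≈ 9.27 mg/L; x_c ≈ 61.7 km

t_c = [1/(k_a−k_1)] ln[(k_a/k_1)(1 − D₀(k_a−k_1)/(k_1 L₀))]
= [1/(1.03−0.182)] ln[(1.03/0.182)(1 − 1.11×0.8480/(0.182×11.8))]
= (1/0.8480) ln[5.659 × 0.5617] = 1.179 × ln(3.179) = 1.179 × 1.157 = 1.364 d.
L(t_c) = L₀ e^(−k_1 t_c) = 11.8 × 0.7802 = 9.206 mg/L, and at the critical point k_a D_c = k_1 L, so D_c = (0.182/1.03) × 9.206 = 1.627 mg/L.
Minimum DO = C_s − D_c = 10.9 − 1.627 = 9.273 mg/L.
x_c = v t_c = 0.524 m/s × 1.364 d × 86400 s/d = 61750 m ≈ 61.7 km.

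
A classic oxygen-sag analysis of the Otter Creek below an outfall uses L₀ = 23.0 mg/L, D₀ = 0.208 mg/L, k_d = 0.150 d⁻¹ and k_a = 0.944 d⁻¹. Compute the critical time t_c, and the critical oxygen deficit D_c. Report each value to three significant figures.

t_c ≈ 2.25 d; D_c ≈ 2.61 mg/L

With k_a/k_d = 6.293 and 1 − D₀(k_a−k_d)/(k_d L₀) = 0.9521,
t_c = ln(6.293 × 0.9521) / (0.944 − 0.150) = ln(5.992) / 0.7940 = 1.790/0.7940 = 2.255 d.
D_c = (k_d/k_a) L₀ e^(−k_d t_c) = (0.150/0.944) × 23.0 × e^(−0.150×2.255) = 0.1589 × 23.0 × 0.7130 = 2.606 mg/L.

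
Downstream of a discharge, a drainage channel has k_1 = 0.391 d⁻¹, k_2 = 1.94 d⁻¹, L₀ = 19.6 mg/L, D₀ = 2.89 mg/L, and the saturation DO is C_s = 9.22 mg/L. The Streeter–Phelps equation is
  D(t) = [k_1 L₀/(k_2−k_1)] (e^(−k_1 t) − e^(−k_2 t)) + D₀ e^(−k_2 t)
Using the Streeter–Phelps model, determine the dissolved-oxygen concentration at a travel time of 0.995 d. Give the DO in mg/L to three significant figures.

DO ≈ 6.17 mg/L

k_1 L₀/(k_2−k_1) = 0.391×19.6/(1.94−0.391) = 7.664/1.549 = 4.947 mg/L.
e^(−k_1 t) = e^(−0.391×0.9950) = 0.6777; e^(−k_2 t) = e^(−1.94×0.9950) = 0.1451.
D = 4.947 × (0.6777 − 0.1451) + 2.89 × 0.1451 = 2.635 + 0.4194 = 3.054 mg/L.
DO = C_s − D = 9.22 − 3.054 = 6.166 mg/L.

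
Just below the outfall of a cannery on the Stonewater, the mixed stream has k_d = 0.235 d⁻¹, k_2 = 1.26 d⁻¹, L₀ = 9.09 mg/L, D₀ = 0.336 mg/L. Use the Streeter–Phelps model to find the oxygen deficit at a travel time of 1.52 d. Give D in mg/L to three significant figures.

D ≈ 1.20 mg/L

k_d L₀/(k_2−k_d) = 0.235×9.09/(1.26−0.235) = 2.136/1.025 = 2.084 mg/L.
e^(−k_d t) = e^(−0.235×1.520) = 0.6996; e^(−k_2 t) = e^(−1.26×1.520) = 0.1473.
D = 2.084 × (0.6996 − 0.1473) + 0.336 × 0.1473 = 1.151 + 0.04950 = 1.201 mg/L.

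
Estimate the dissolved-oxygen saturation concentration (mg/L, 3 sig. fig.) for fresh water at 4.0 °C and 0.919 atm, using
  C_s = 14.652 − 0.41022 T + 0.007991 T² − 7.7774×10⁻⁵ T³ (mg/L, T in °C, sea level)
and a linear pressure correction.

At sea level: C_s = 14.652 − 0.41022×4.0 + 0.007991×4.0² − 7.7774×10⁻⁵×4.0³ = 13.13 mg/L.
Pressure correction: C_s' = 13.13 × 0.919 = 12.07 mg/L.

C_s ≈ 12.1 mg/L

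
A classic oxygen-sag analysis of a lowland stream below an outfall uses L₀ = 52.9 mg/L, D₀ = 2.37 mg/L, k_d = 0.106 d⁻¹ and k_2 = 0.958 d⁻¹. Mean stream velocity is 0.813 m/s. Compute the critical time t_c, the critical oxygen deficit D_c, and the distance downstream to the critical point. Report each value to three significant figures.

t_c = [1/(k_2−k_d)] ln[(k_2/k_d)(1 − D₀(k_2−k_d)/(k_d L₀))]
= [1/(0.958−0.106)] ln[(0.958/0.106)(1 − 2.37×0.8520/(0.106×52.9))]
= (1/0.8520) ln[9.038 × 0.6399] = 1.174 × ln(5.783) = 1.174 × 1.755 = 2.060 d.
D_c = (k_d/k_2) L₀ e^(−k_d t_c) = (0.106/0.958) × 52.9 × e^(−0.106×2.060) = 0.1106 × 52.9 × 0.8039 = 4.705 mg/L.
x_c = v t_c = 0.813 m/s × 2.060 d × 86400 s/d = 144700 m ≈ 145 km.

t_c ≈ 2.06 d; D_c ≈ 4.71 mg/L; x_c ≈ 145 km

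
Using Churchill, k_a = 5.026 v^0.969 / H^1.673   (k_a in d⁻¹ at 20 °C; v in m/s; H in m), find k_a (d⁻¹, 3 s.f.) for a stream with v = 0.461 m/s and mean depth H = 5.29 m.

k_a = 5.026 × 0.461^0.969 / 5.29^1.673 = 5.026 × 0.4722 / 16.23 = 0.1462 d⁻¹.

k_a ≈ 0.146 d⁻¹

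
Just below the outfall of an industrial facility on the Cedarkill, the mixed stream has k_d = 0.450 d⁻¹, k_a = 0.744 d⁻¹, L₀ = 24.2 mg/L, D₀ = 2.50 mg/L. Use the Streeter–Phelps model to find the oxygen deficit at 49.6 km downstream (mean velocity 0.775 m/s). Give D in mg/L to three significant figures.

Travel time t = x/v = 49.6 km / (0.775 m/s) = 49600 m / 0.775 m/s = 64000 s = 0.7407 d.
k_d L₀/(k_a−k_d) = 0.450×24.2/(0.744−0.450) = 10.89/0.2940 = 37.04 mg/L.
e^(−k_d t) = e^(−0.450×0.7407) = 0.7165; e^(−k_a t) = e^(−0.744×0.7407) = 0.5763.
D = 37.04 × (0.7165 − 0.5763) + 2.50 × 0.5763 = 5.194 + 1.441 = 6.635 mg/L.

D ≈ 6.63 mg/L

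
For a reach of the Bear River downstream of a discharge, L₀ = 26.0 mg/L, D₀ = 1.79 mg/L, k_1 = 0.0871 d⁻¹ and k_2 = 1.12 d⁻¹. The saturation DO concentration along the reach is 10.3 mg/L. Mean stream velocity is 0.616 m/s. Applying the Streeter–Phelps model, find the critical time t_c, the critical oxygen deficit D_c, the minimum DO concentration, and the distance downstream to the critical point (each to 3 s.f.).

t_c ≈ 0.832 d; D_c ≈ 1.88 mg/L; min DO ≈ 8.42 mg/L; x_c ≈ 44.3 km

With k_2/k_1 = 12.86 and 1 − D₀(k_2−k_1)/(k_1 L₀) = 0.1836,
t_c = ln(12.86 × 0.1836) / (1.12 − 0.0871) = ln(2.360) / 1.033 = 0.8589/1.033 = 0.8315 d.
D_c = (k_1/k_2) L₀ e^(−k_1 t_c) = (0.0871/1.12) × 26.0 × e^(−0.0871×0.8315) = 0.07777 × 26.0 × 0.9301 = 1.881 mg/L.
Minimum DO = C_s − D_c = 10.3 − 1.881 = 8.419 mg/L.
x_c = v t_c = 0.616 m/s × 0.8315 d × 86400 s/d = 44250 m ≈ 44.3 km.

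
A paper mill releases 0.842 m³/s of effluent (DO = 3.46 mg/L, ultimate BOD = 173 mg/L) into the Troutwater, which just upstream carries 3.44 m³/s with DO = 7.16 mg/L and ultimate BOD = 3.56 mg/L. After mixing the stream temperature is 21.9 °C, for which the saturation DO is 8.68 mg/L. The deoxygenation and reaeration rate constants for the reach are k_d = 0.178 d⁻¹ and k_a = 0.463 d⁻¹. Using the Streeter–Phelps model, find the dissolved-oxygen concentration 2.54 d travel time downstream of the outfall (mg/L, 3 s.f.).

Mixed DO = (3.44×7.16 + 0.842×3.46)/(3.44+0.842) = 27.54/4.282 = 6.432 mg/L.
Mixed L₀ = (3.44×3.56 + 0.842×173)/(4.282) = 157.9/4.282 = 36.88 mg/L.
Initial deficit D₀ = C_s − DO₀ = 8.68 − 6.432 = 2.248 mg/L.
D(2.54) = [0.178×36.88/(0.463−0.178)](e^(−0.178×2.54) − e^(−0.463×2.54)) + 2.248 e^(−0.463×2.54)
= 23.03 × (0.6363 − 0.3085) + 2.248 × 0.3085 = 8.243 mg/L.
DO = 8.68 − 8.243 = 0.4371 mg/L.

DO ≈ 0.437 mg/L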